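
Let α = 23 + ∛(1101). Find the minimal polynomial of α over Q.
m_α(x) = x^3 - 69x^2 + 1587x - 13268

Set β = α - 23 = ∛(1101), so β^3 = 1101. Then (α - 23)^3 - 1101 = 0, i.e. α is a root of g(x) = (x - 23)^3 - 1101 = x^3 - 69x^2 + 1587x - 13268. Since g(x) = h(x - 23) where h(x) = x^3 - 1101, and h is irreducible over Q (because 1101 is not a perfect cube, so h has no rational root, and a monic cubic with no rational root is irreducible), g is also irreducible (irreducibility is preserved under the substitution x → x - 23). Hence m_α(x) = x^3 - 69x^2 + 1587x - 13268.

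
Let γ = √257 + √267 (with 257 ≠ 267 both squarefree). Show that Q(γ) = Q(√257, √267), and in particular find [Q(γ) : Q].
[Q(γ) : Q] = 4 (equivalently, Q(γ) = Q(√257, √267))

Obviously Q(γ) ⊆ Q(√257, √267), and [Q(√257, √267):Q] = 4 (since 257, 267 are distinct squarefree integers > 1 with 68619 not a perfect square). To show equality we compute the minimal polynomial of γ. From γ = √257 + √267: γ^2 = 257 + 2√(68619) + 267 = 524 + 2√(68619), so γ^2 - 524 = 2√(68619); squaring, (γ^2 - 524)^2 = 4·68619, i.e. γ^4 - 1048γ^2 + 274576 - 274476 = 0, i.e. γ^4 - 1048γ^2 + 100 = 0. So γ is a root of x^4 - 1048x^2 + 100. This polynomial is irreducible over Q: it has no rational root (each ±√257 ± √267 is irrational), and any factorization into two quadratics over Q would force √(68619) ∈ Q (pairing opposite roots) or √257, √267 ∈ Q (other pairings), all impossible. Hence [Q(γ):Q] = 4 = [Q(√257, √267):Q], so Q(γ) = Q(√257, √267).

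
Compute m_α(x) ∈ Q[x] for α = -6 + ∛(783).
m_α(x) = x^3 + 18x^2 + 108x - 567

Set β = α + 6 = ∛(783), so β^3 = 783. Then (α + 6)^3 - 783 = 0, i.e. α is a root of g(x) = (x + 6)^3 - 783 = x^3 + 18x^2 + 108x - 567. Since g(x) = h(x + 6) where h(x) = x^3 - 783, and h is irreducible over Q (because 783 is not a perfect cube, so h has no rational root, and a monic cubic with no rational root is irreducible), g is also irreducible (irreducibility is preserved under the substitution x → x + 6). Hence m_α(x) = x^3 + 18x^2 + 108x - 567.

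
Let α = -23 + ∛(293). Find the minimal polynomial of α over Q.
m_α(x) = x^3 + 69x^2 + 1587x + 11874

Set β = α + 23 = ∛(293), so β^3 = 293. Then (α + 23)^3 - 293 = 0, i.e. α is a root of g(x) = (x + 23)^3 - 293 = x^3 + 69x^2 + 1587x + 11874. Since g(x) = h(x + 23) where h(x) = x^3 - 293, and h is irreducible over Q (because 293 is not a perfect cube, so h has no rational root, and a monic cubic with no rational root is irreducible), g is also irreducible (irreducibility is preserved under the substitution x → x + 23). Hence m_α(x) = x^3 + 69x^2 + 1587x + 11874.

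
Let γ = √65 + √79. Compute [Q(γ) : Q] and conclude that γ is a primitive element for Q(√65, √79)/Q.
[Q(γ) : Q] = 4 (equivalently, Q(γ) = Q(√65, √79))

Obviously Q(γ) ⊆ Q(√65, √79), and [Q(√65, √79):Q] = 4 (since 65, 79 are distinct squarefree integers > 1 with 5135 not a perfect square). To show equality we compute the minimal polynomial of γ. From γ = √65 + √79: γ^2 = 65 + 2√(5135) + 79 = 144 + 2√(5135), so γ^2 - 144 = 2√(5135); squaring, (γ^2 - 144)^2 = 4·5135, i.e. γ^4 - 288γ^2 + 20736 - 20540 = 0, i.e. γ^4 - 288γ^2 + 196 = 0. So γ is a root of x^4 - 288x^2 + 196. This polynomial is irreducible over Q: it has no rational root (each ±√65 ± √79 is irrational), and any factorization into two quadratics over Q would force √(5135) ∈ Q (pairing opposite roots) or √65, √79 ∈ Q (other pairings), all impossible. Hence [Q(γ):Q] = 4 = [Q(√65, √79):Q], so Q(γ) = Q(√65, √79).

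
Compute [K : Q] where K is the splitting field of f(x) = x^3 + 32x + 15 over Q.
[K : Q] = 6

By the rational root test, any rational root of the monic integer polynomial f(x) = x^3 + 32x + 15 must be an integer dividing the constant term 15, i.e. one of ±{1, 3, 5, 15}. Evaluating: f(1) = 48, f(-1) = -18, f(3) = 138, f(-3) = -108, f(5) = 300, f(-5) = -270, f(15) = 3870, f(-15) = -3840; none is 0, so f has no rational root and is therefore irreducible over Q (a cubic with no linear factor over a field is irreducible). For an irreducible cubic, the Galois group is A_3 or S_3 according as the discriminant disc(f) = -4a^3 - 27b^2 = -4·(32)^3 - 27·(15)^2 = -137147 is or is not a square in Q. Here disc(f) = -137147 is not a perfect square in Q, so the Galois group of f over Q is not contained in A_3 and must be all of S_3. The splitting field has degree |S_3| = 6 over Q, so [K : Q] = 6.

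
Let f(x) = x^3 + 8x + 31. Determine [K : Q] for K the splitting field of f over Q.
[K : Q] = 6

By the rational root test, any rational root of the monic integer polynomial f(x) = x^3 + 8x + 31 must be an integer dividing the constant term 31, i.e. one of ±{1, 31}. Evaluating: f(1) = 40, f(-1) = 22, f(31) = 30070, f(-31) = -30008; none is 0, so f has no rational root and is therefore irreducible over Q (a cubic with no linear factor over a field is irreducible). For an irreducible cubic, the Galois group is A_3 or S_3 according as the discriminant disc(f) = -4a^3 - 27b^2 = -4·(8)^3 - 27·(31)^2 = -27995 is or is not a square in Q. Here disc(f) = -27995 is not a perfect square in Q, so the Galois group of f over Q is not contained in A_3 and must be all of S_3. The splitting field has degree |S_3| = 6 over Q, so [K : Q] = 6.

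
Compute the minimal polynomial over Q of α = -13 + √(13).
m_α(x) = x^2 + 26x + 156

From α + 13 = √(13), squaring gives (α + 13)^2 = 13, i.e. α^2 + 26α + 169 = 13, so α^2 + 26α + 156 = 0. The discriminant of x^2 + 26x + 156 is (26)^2 - 4·(156) = 676 - 624 = 52, and 4·(13) is not a perfect square in Q since 13 is squarefree and ≠ 1. Hence x^2 + 26x + 156 is irreducible over Q and is the minimal polynomial of α.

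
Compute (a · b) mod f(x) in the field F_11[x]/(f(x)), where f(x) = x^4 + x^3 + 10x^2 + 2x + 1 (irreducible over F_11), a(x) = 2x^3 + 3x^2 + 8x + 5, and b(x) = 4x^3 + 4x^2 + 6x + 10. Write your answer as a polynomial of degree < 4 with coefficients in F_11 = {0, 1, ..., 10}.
a · b ≡ x^3 + 8x^2 + 5x + 9 (mod f(x))

Multiply in F_11[x]: a(x)·b(x) = (2x^3 + 3x^2 + 8x + 5)·(4x^3 + 4x^2 + 6x + 10) = 8x^6 + 9x^5 + x^4 + 2x^3 + 10x^2 + 6. This has degree ≥ 4, so divide by f(x) over F_11: 8x^6 + 9x^5 + x^4 + 2x^3 + 10x^2 + 6 = (8x^2 + x + 8)·(x^4 + x^3 + 10x^2 + 2x + 1) + (x^3 + 8x^2 + 5x + 9). Hence a·b ≡ x^3 + 8x^2 + 5x + 9 (mod f). (F_11[x]/(f) is a field with 11^4 = 14641 elements since f is irreducible of degree 4.)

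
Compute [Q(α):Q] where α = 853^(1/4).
[Q(α):Q] = 4

α is a root of x^4 - 853. By Eisenstein's criterion at the prime p = 853 (which divides the constant term 853 but p^2 = 727609 does not, since 853 is squarefree), x^4 - 853 is irreducible over Q. Hence [Q(α):Q] = 4.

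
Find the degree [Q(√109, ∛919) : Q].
[Q(√109, ∛919) : Q] = 6

Let L = Q(√109, ∛919). Since Q(√109) ⊂ L and [Q(√109):Q] = 2, the tower law gives 2 | [L:Q]. Likewise Q(∛919) ⊂ L with [Q(∛919):Q] = 3 (because 919 is not a perfect cube), so 3 | [L:Q]. As gcd(2,3) = 1, [L:Q] is divisible by 6. Conversely L is generated over Q by √109 and ∛919, so [L:Q] ≤ 2·3 = 6. Therefore [Q(√109, ∛919) : Q] = 6.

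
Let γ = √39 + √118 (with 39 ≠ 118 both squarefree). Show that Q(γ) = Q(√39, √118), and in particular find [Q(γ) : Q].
[Q(γ) : Q] = 4 (equivalently, Q(γ) = Q(√39, √118))

Obviously Q(γ) ⊆ Q(√39, √118), and [Q(√39, √118):Q] = 4 (since 39, 118 are distinct squarefree integers > 1 with 4602 not a perfect square). To show equality we compute the minimal polynomial of γ. From γ = √39 + √118: γ^2 = 39 + 2√(4602) + 118 = 157 + 2√(4602), so γ^2 - 157 = 2√(4602); squaring, (γ^2 - 157)^2 = 4·4602, i.e. γ^4 - 314γ^2 + 24649 - 18408 = 0, i.e. γ^4 - 314γ^2 + 6241 = 0. So γ is a root of x^4 - 314x^2 + 6241. This polynomial is irreducible over Q: it has no rational root (each ±√39 ± √118 is irrational), and any factorization into two quadratics over Q would force √(4602) ∈ Q (pairing opposite roots) or √39, √118 ∈ Q (other pairings), all impossible. Hence [Q(γ):Q] = 4 = [Q(√39, √118):Q], so Q(γ) = Q(√39, √118).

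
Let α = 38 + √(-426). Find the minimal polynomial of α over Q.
m_α(x) = x^2 - 76x + 1870

From α - 38 = √(-426), squaring gives (α - 38)^2 = -426, i.e. α^2 - 76α + 1444 = -426, so α^2 - 76α + 1870 = 0. The discriminant of x^2 - 76x + 1870 is (-76)^2 - 4·(1870) = 5776 - 7480 = -1704, and 4·(-426) is not a perfect square in Q since -426 is squarefree and ≠ 1. Hence x^2 - 76x + 1870 is irreducible over Q and is the minimal polynomial of α.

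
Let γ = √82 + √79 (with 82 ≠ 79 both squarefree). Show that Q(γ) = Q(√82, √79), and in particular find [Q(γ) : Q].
[Q(γ) : Q] = 4 (equivalently, Q(γ) = Q(√82, √79))

Obviously Q(γ) ⊆ Q(√82, √79), and [Q(√82, √79):Q] = 4 (since 82, 79 are distinct squarefree integers > 1 with 6478 not a perfect square). To show equality we compute the minimal polynomial of γ. From γ = √82 + √79: γ^2 = 82 + 2√(6478) + 79 = 161 + 2√(6478), so γ^2 - 161 = 2√(6478); squaring, (γ^2 - 161)^2 = 4·6478, i.e. γ^4 - 322γ^2 + 25921 - 25912 = 0, i.e. γ^4 - 322γ^2 + 9 = 0. So γ is a root of x^4 - 322x^2 + 9. This polynomial is irreducible over Q: it has no rational root (each ±√82 ± √79 is irrational), and any factorization into two quadratics over Q would force √(6478) ∈ Q (pairing opposite roots) or √82, √79 ∈ Q (other pairings), all impossible. Hence [Q(γ):Q] = 4 = [Q(√82, √79):Q], so Q(γ) = Q(√82, √79).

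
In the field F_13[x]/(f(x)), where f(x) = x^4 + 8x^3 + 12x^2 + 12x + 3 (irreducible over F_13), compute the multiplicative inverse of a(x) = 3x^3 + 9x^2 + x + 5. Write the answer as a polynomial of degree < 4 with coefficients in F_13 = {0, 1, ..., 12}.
a(x)^(-1) ≡ 2x^3 + 9x^2 + 9x + 1 (mod f(x))

Since f is irreducible over F_13, F_13[x]/(f) is a field and a(x) ≠ 0 has an inverse. Apply the extended Euclidean algorithm to f(x) and a(x) in F_13[x]: f(x) = (9x + 6)·a(x) + (x^2 + 12);  a(x) = (3x + 9)·(x^2 + 12) + (4x + 1);  (x^2 + 12) = (10x + 4)·(4x + 1) + (8). The last nonzero remainder is the constant 8 = gcd(f, a) in F_13. Back-substituting through the division chain expresses 8 = s(x)·a(x) + t(x)·f(x) with s(x) ≡ 3x^3 + 7x^2 + 7x + 8 (mod f), so (3x^3 + 7x^2 + 7x + 8)·a(x) ≡ 8 (mod f). Multiplying by 8^(-1) ≡ 5 in F_13 gives a(x)^(-1) ≡ 5·(3x^3 + 7x^2 + 7x + 8) ≡ 2x^3 + 9x^2 + 9x + 1 (mod f). Check: (3x^3 + 9x^2 + x + 5)·(2x^3 + 9x^2 + 9x + 1) = 6x^6 + 6x^5 + 6x^4 + 12x^3 + 11x^2 + 7x + 5 ≡ 1 (mod x^4 + 8x^3 + 12x^2 + 12x + 3).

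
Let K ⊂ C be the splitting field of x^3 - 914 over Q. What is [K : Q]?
[K : Q] = 6

The roots of x^3 - 914 are ∛914, ω∛914, ω^2∛914 where ω = e^(2πi/3) is a primitive cube root of unity, so K = Q(∛914, ω). Now [Q(∛914):Q] = 3 (since 914 is not a perfect cube, x^3 - 914 is irreducible) and [Q(ω):Q] = 2. Both 2 and 3 divide [K:Q], and [K:Q] ≤ 3·2 = 6, so [K:Q] = 6. (Equivalently: Q(∛914) ⊂ R but ω ∉ R, so [K : Q(∛914)] = 2.)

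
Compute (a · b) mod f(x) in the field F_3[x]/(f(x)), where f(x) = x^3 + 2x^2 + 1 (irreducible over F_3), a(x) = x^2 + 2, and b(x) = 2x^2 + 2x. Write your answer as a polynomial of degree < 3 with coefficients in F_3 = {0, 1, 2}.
a · b ≡ 2x^2 + 2x + 2 (mod f(x))

Multiply in F_3[x]: a(x)·b(x) = (x^2 + 2)·(2x^2 + 2x) = 2x^4 + 2x^3 + x^2 + x. This has degree ≥ 3, so divide by f(x) over F_3: 2x^4 + 2x^3 + x^2 + x = (2x + 1)·(x^3 + 2x^2 + 1) + (2x^2 + 2x + 2). Hence a·b ≡ 2x^2 + 2x + 2 (mod f). (F_3[x]/(f) is a field with 3^3 = 27 elements since f is irreducible of degree 3.)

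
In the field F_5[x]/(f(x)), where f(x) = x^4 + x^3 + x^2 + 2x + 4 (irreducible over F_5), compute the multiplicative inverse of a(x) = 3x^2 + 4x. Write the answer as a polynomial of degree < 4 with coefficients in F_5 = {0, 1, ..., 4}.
a(x)^(-1) ≡ 3x^3 + x^2 + 2x + 2 (mod f(x))

Since f is irreducible over F_5, F_5[x]/(f) is a field and a(x) ≠ 0 has an inverse. Apply the extended Euclidean algorithm to f(x) and a(x) in F_5[x]: f(x) = (2x^2 + x + 4)·a(x) + (x + 4);  a(x) = (3x + 2)·(x + 4) + (2). The last nonzero remainder is the constant 2 = gcd(f, a) in F_5. Back-substituting through the division chain expresses 2 = s(x)·a(x) + t(x)·f(x) with s(x) ≡ x^3 + 2x^2 + 4x + 4 (mod f), so (x^3 + 2x^2 + 4x + 4)·a(x) ≡ 2 (mod f). Multiplying by 2^(-1) ≡ 3 in F_5 gives a(x)^(-1) ≡ 3·(x^3 + 2x^2 + 4x + 4) ≡ 3x^3 + x^2 + 2x + 2 (mod f). Check: (3x^2 + 4x)·(3x^3 + x^2 + 2x + 2) = 4x^5 + 4x^2 + 3x ≡ 1 (mod x^4 + x^3 + x^2 + 2x + 4).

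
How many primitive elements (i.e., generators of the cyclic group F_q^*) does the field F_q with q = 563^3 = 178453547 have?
There are φ(178453546) = 86032800 primitive elements

F_q^* is cyclic of order q - 1 = 178453546. A cyclic group of order m has exactly φ(m) generators. Here m = 178453546 = 2 · 31 · 281 · 10243, so the number of primitive elements is φ(178453546) = 86032800.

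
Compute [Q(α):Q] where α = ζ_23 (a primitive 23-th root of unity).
[Q(α):Q] = 22

The minimal polynomial of ζ_23 over Q is the 23-th cyclotomic polynomial Φ_23(x), which is irreducible over Q and has degree φ(23) = 22. Hence [Q(α):Q] = φ(23) = 22.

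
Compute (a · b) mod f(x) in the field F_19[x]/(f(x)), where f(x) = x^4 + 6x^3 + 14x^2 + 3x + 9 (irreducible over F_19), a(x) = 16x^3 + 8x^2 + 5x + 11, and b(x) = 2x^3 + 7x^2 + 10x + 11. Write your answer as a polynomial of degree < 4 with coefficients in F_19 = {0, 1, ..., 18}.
a · b ≡ 8x^3 + 17x^2 + 8x + 12 (mod f(x))

Multiply in F_19[x]: a(x)·b(x) = (16x^3 + 8x^2 + 5x + 11)·(2x^3 + 7x^2 + 10x + 11) = 13x^6 + 14x^5 + 17x^4 + 9x^3 + 6x^2 + 13x + 7. This has degree ≥ 4, so divide by f(x) over F_19: 13x^6 + 14x^5 + 17x^4 + 9x^3 + 6x^2 + 13x + 7 = (13x^2 + 12x + 10)·(x^4 + 6x^3 + 14x^2 + 3x + 9) + (8x^3 + 17x^2 + 8x + 12). Hence a·b ≡ 8x^3 + 17x^2 + 8x + 12 (mod f). (F_19[x]/(f) is a field with 19^4 = 130321 elements since f is irreducible of degree 4.)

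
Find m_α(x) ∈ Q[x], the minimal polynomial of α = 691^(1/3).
m_α(x) = x^3 - 691

α satisfies α^3 = 691, so x^3 - 691 annihilates α. By the rational root test, a rational root p/q (in lowest terms) of x^3 - 691 would satisfy p^3 = 691 q^3, forcing q = 1 and p^3 = 691; but 691 is not a perfect cube, contradiction. A monic cubic over Q with no rational root is irreducible (any nontrivial factorization would include a linear factor). Hence x^3 - 691 is the minimal polynomial of α, and in particular [Q(α):Q] = 3.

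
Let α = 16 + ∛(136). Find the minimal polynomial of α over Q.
m_α(x) = x^3 - 48x^2 + 768x - 4232

Set β = α - 16 = ∛(136), so β^3 = 136. Then (α - 16)^3 - 136 = 0, i.e. α is a root of g(x) = (x - 16)^3 - 136 = x^3 - 48x^2 + 768x - 4232. Since g(x) = h(x - 16) where h(x) = x^3 - 136, and h is irreducible over Q (because 136 is not a perfect cube, so h has no rational root, and a monic cubic with no rational root is irreducible), g is also irreducible (irreducibility is preserved under the substitution x → x - 16). Hence m_α(x) = x^3 - 48x^2 + 768x - 4232.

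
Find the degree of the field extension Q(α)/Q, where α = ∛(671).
[Q(α):Q] = 3

The minimal polynomial of α is x^3 - 671, irreducible over Q since 671 is not a perfect cube (so x^3 - 671 has no rational root). Hence [Q(α):Q] = deg(m_α) = 3.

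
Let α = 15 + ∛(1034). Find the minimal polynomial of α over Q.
m_α(x) = x^3 - 45x^2 + 675x - 4409

Set β = α - 15 = ∛(1034), so β^3 = 1034. Then (α - 15)^3 - 1034 = 0, i.e. α is a root of g(x) = (x - 15)^3 - 1034 = x^3 - 45x^2 + 675x - 4409. Since g(x) = h(x - 15) where h(x) = x^3 - 1034, and h is irreducible over Q (because 1034 is not a perfect cube, so h has no rational root, and a monic cubic with no rational root is irreducible), g is also irreducible (irreducibility is preserved under the substitution x → x - 15). Hence m_α(x) = x^3 - 45x^2 + 675x - 4409.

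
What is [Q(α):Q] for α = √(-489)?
[Q(α):Q] = 2

[Q(α):Q] equals the degree of the minimal polynomial of α. Here α^2 = -489 and x^2 + 489 is irreducible (d = -489 is squarefree, ≠ 1, hence not a square), so deg(m_α) = 2. Thus [Q(α):Q] = 2.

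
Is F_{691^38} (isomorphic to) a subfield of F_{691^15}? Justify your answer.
No: F_{691^38} is not a subfield of F_{691^15}

F_{p^m} embeds in F_{p^n} iff m | n. Here 38 ∤ 15 (since 15 = 0·38 + 15 with remainder 15 ≠ 0), so F_{691^38} is not a subfield of F_{691^15}. Equivalently: if it were, the tower law would give 38 = [F_{691^38}:F_691] dividing [F_{691^15}:F_691] = 15, contradiction.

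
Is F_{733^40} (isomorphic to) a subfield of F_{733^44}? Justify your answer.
No: F_{733^40} is not a subfield of F_{733^44}

F_{p^m} embeds in F_{p^n} iff m | n. Here 40 ∤ 44 (since 44 = 1·40 + 4 with remainder 4 ≠ 0), so F_{733^40} is not a subfield of F_{733^44}. Equivalently: if it were, the tower law would give 40 = [F_{733^40}:F_733] dividing [F_{733^44}:F_733] = 44, contradiction.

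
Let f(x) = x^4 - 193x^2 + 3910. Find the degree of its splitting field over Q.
[K : Q] = 4

Solving the quadratic in x^2: x^2 = (193 ± √(193^2 - 4·3910))/2 = (193 ± √21609)/2 = (193 ± 147)/2, giving x^2 = 23 or x^2 = 170. So f(x) = (x^2 - 23)(x^2 - 170) and the roots of f are ±√23, ±√170. Hence the splitting field is K = Q(√23, √170). Since 23 and 170 are distinct squarefree integers > 1, their product 3910 is not a perfect square, so √170 ∉ Q(√23). By the tower law [K:Q] = [Q(√23,√170):Q(√23)] · [Q(√23):Q] = 2 · 2 = 4.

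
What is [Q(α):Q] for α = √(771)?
[Q(α):Q] = 2

[Q(α):Q] equals the degree of the minimal polynomial of α. Here α^2 = 771 and x^2 - 771 is irreducible (d = 771 is squarefree, ≠ 1, hence not a square), so deg(m_α) = 2. Thus [Q(α):Q] = 2.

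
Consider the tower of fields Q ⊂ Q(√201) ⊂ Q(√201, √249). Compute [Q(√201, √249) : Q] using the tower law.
[Q(√201, √249) : Q] = 4

[Q(√201):Q] = 2 (min poly x^2 - 201, irreducible since 201 is squarefree > 1). For the top step, suppose √249 ∈ Q(√201), say √249 = c + d√201 with c, d ∈ Q. Squaring: 249 = c^2 + 201d^2 + 2cd√201. Since √201 ∉ Q this forces 2cd = 0. If d = 0 then √249 = c ∈ Q, contradicting 249 squarefree > 1. If c = 0 then 249 = 201d^2, so 201·249 = (201d)^2 is a perfect square in Q — but 201·249 = 50049 is not a perfect square (since 201 and 249 are distinct squarefree integers). Contradiction. Hence √249 ∉ Q(√201), so x^2 - 249 stays irreducible over Q(√201) and [Q(√201, √249) : Q(√201)] = 2. By the tower law, [Q(√201, √249) : Q] = 2 · 2 = 4.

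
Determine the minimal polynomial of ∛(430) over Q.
m_α(x) = x^3 - 430

α satisfies α^3 = 430, so x^3 - 430 annihilates α. By the rational root test, a rational root p/q (in lowest terms) of x^3 - 430 would satisfy p^3 = 430 q^3, forcing q = 1 and p^3 = 430; but 430 is not a perfect cube, contradiction. A monic cubic over Q with no rational root is irreducible (any nontrivial factorization would include a linear factor). Hence x^3 - 430 is the minimal polynomial of α, and in particular [Q(α):Q] = 3.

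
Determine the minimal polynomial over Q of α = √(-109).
m_α(x) = x^2 + 109

α satisfies α^2 + 109 = 0, so x^2 + 109 annihilates α. Since d = -109 is squarefree and ≠ 1, it is not a perfect square in Q, so x^2 + 109 has no rational root and is therefore irreducible over Q (a degree-2 polynomial over a field is irreducible iff it has no root). Hence m_α(x) = x^2 + 109.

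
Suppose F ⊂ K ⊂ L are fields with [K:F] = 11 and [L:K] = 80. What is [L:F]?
[L:F] = 880

The tower law says that for any tower of field extensions F ⊂ K ⊂ L with finite degrees, [L:F] = [L:K] · [K:F]. Here this gives [L:F] = 80 · 11 = 880.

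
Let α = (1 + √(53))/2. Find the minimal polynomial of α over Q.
m_α(x) = x^2 - x - 13

From 2α - 1 = √(53), squaring gives (2α - 1)^2 = 53, i.e. 4α^2 - 4α + 1 = 53, so α^2 - α + (1 - 53)/4 = 0. Since 53 ≡ 1 (mod 4), (1 - 53)/4 = -13 ∈ Z. The polynomial x^2 - x - 13 has discriminant 1 - 4·(-13) = 53, which is not a perfect square in Q (d = 53 is squarefree and ≠ 1), so x^2 - x - 13 is irreducible over Q. It is the minimal polynomial of α.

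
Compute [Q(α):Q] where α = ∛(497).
[Q(α):Q] = 3

The minimal polynomial of α is x^3 - 497, irreducible over Q since 497 is not a perfect cube (so x^3 - 497 has no rational root). Hence [Q(α):Q] = deg(m_α) = 3.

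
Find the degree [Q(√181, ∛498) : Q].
[Q(√181, ∛498) : Q] = 6

Let L = Q(√181, ∛498). Since Q(√181) ⊂ L and [Q(√181):Q] = 2, the tower law gives 2 | [L:Q]. Likewise Q(∛498) ⊂ L with [Q(∛498):Q] = 3 (because 498 is not a perfect cube), so 3 | [L:Q]. As gcd(2,3) = 1, [L:Q] is divisible by 6. Conversely L is generated over Q by √181 and ∛498, so [L:Q] ≤ 2·3 = 6. Therefore [Q(√181, ∛498) : Q] = 6.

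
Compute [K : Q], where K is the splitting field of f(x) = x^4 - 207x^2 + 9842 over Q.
[K : Q] = 4

Solving the quadratic in x^2: x^2 = (207 ± √(207^2 - 4·9842))/2 = (207 ± √3481)/2 = (207 ± 59)/2, giving x^2 = 133 or x^2 = 74. So f(x) = (x^2 - 133)(x^2 - 74) and the roots of f are ±√133, ±√74. Hence the splitting field is K = Q(√133, √74). Since 133 and 74 are distinct squarefree integers > 1, their product 9842 is not a perfect square, so √74 ∉ Q(√133). By the tower law [K:Q] = [Q(√133,√74):Q(√133)] · [Q(√133):Q] = 2 · 2 = 4.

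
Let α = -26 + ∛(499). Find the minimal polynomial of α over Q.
m_α(x) = x^3 + 78x^2 + 2028x + 17077

Set β = α + 26 = ∛(499), so β^3 = 499. Then (α + 26)^3 - 499 = 0, i.e. α is a root of g(x) = (x + 26)^3 - 499 = x^3 + 78x^2 + 2028x + 17077. Since g(x) = h(x + 26) where h(x) = x^3 - 499, and h is irreducible over Q (because 499 is not a perfect cube, so h has no rational root, and a monic cubic with no rational root is irreducible), g is also irreducible (irreducibility is preserved under the substitution x → x + 26). Hence m_α(x) = x^3 + 78x^2 + 2028x + 17077.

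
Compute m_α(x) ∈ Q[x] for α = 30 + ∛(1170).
m_α(x) = x^3 - 90x^2 + 2700x - 28170

Set β = α - 30 = ∛(1170), so β^3 = 1170. Then (α - 30)^3 - 1170 = 0, i.e. α is a root of g(x) = (x - 30)^3 - 1170 = x^3 - 90x^2 + 2700x - 28170. Since g(x) = h(x - 30) where h(x) = x^3 - 1170, and h is irreducible over Q (because 1170 is not a perfect cube, so h has no rational root, and a monic cubic with no rational root is irreducible), g is also irreducible (irreducibility is preserved under the substitution x → x - 30). Hence m_α(x) = x^3 - 90x^2 + 2700x - 28170.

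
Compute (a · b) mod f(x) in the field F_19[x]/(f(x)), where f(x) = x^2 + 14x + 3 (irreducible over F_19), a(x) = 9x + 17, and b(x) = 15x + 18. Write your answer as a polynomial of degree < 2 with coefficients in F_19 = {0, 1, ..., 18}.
a · b ≡ 9x + 15 (mod f(x))

Multiply in F_19[x]: a(x)·b(x) = (9x + 17)·(15x + 18) = 2x^2 + 18x + 2. This has degree ≥ 2, so divide by f(x) over F_19: 2x^2 + 18x + 2 = (2)·(x^2 + 14x + 3) + (9x + 15). Hence a·b ≡ 9x + 15 (mod f). (F_19[x]/(f) is a field with 19^2 = 361 elements since f is irreducible of degree 2.)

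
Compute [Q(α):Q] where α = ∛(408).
[Q(α):Q] = 3

The minimal polynomial of α is x^3 - 408, irreducible over Q since 408 is not a perfect cube (so x^3 - 408 has no rational root). Hence [Q(α):Q] = deg(m_α) = 3.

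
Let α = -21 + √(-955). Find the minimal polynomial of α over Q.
m_α(x) = x^2 + 42x + 1396

From α + 21 = √(-955), squaring gives (α + 21)^2 = -955, i.e. α^2 + 42α + 441 = -955, so α^2 + 42α + 1396 = 0. The discriminant of x^2 + 42x + 1396 is (42)^2 - 4·(1396) = 1764 - 5584 = -3820, and 4·(-955) is not a perfect square in Q since -955 is squarefree and ≠ 1. Hence x^2 + 42x + 1396 is irreducible over Q and is the minimal polynomial of α.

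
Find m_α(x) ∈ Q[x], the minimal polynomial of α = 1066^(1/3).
m_α(x) = x^3 - 1066

α satisfies α^3 = 1066, so x^3 - 1066 annihilates α. By the rational root test, a rational root p/q (in lowest terms) of x^3 - 1066 would satisfy p^3 = 1066 q^3, forcing q = 1 and p^3 = 1066; but 1066 is not a perfect cube, contradiction. A monic cubic over Q with no rational root is irreducible (any nontrivial factorization would include a linear factor). Hence x^3 - 1066 is the minimal polynomial of α, and in particular [Q(α):Q] = 3.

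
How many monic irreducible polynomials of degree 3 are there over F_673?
There are 101606848 monic irreducible polynomials of degree 3 over F_673

Each element of F_{673^3} that lies in no proper subfield is a root of exactly one monic irreducible of degree 3 over F_673, and each such polynomial has 3 distinct roots in F_{673^3}. By Möbius inversion the count is N_673(3) = (1/3) Σ_{d|3} μ(3/d) · 673^d = (1/3)(μ(3)·673^1 + μ(1)·673^3) = 304820544/3 = 101606848.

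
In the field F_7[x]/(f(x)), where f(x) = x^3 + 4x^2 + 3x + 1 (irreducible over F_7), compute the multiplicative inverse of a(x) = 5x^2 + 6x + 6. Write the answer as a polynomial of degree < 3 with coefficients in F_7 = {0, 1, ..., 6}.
a(x)^(-1) ≡ 2x^2 + 3x + 5 (mod f(x))

Since f is irreducible over F_7, F_7[x]/(f) is a field and a(x) ≠ 0 has an inverse. Apply the extended Euclidean algorithm to f(x) and a(x) in F_7[x]: f(x) = (3x)·a(x) + (6x + 1);  a(x) = (2x + 3)·(6x + 1) + (3). The last nonzero remainder is the constant 3 = gcd(f, a) in F_7. Back-substituting through the division chain expresses 3 = s(x)·a(x) + t(x)·f(x) with s(x) ≡ 6x^2 + 2x + 1 (mod f), so (6x^2 + 2x + 1)·a(x) ≡ 3 (mod f). Multiplying by 3^(-1) ≡ 5 in F_7 gives a(x)^(-1) ≡ 5·(6x^2 + 2x + 1) ≡ 2x^2 + 3x + 5 (mod f). Check: (5x^2 + 6x + 6)·(2x^2 + 3x + 5) = 3x^4 + 6x^3 + 6x^2 + 6x + 2 ≡ 1 (mod x^3 + 4x^2 + 3x + 1).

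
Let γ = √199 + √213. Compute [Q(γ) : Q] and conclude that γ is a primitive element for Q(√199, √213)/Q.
[Q(γ) : Q] = 4 (equivalently, Q(γ) = Q(√199, √213))

Obviously Q(γ) ⊆ Q(√199, √213), and [Q(√199, √213):Q] = 4 (since 199, 213 are distinct squarefree integers > 1 with 42387 not a perfect square). To show equality we compute the minimal polynomial of γ. From γ = √199 + √213: γ^2 = 199 + 2√(42387) + 213 = 412 + 2√(42387), so γ^2 - 412 = 2√(42387); squaring, (γ^2 - 412)^2 = 4·42387, i.e. γ^4 - 824γ^2 + 169744 - 169548 = 0, i.e. γ^4 - 824γ^2 + 196 = 0. So γ is a root of x^4 - 824x^2 + 196. This polynomial is irreducible over Q: it has no rational root (each ±√199 ± √213 is irrational), and any factorization into two quadratics over Q would force √(42387) ∈ Q (pairing opposite roots) or √199, √213 ∈ Q (other pairings), all impossible. Hence [Q(γ):Q] = 4 = [Q(√199, √213):Q], so Q(γ) = Q(√199, √213).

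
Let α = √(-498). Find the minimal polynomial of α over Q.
m_α(x) = x^2 + 498

α satisfies α^2 + 498 = 0, so x^2 + 498 annihilates α. Since d = -498 is squarefree and ≠ 1, it is not a perfect square in Q, so x^2 + 498 has no rational root and is therefore irreducible over Q (a degree-2 polynomial over a field is irreducible iff it has no root). Hence m_α(x) = x^2 + 498.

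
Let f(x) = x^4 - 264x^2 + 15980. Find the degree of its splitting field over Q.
[K : Q] = 4

Solving the quadratic in x^2: x^2 = (264 ± √(264^2 - 4·15980))/2 = (264 ± √5776)/2 = (264 ± 76)/2, giving x^2 = 170 or x^2 = 94. So f(x) = (x^2 - 170)(x^2 - 94) and the roots of f are ±√170, ±√94. Hence the splitting field is K = Q(√170, √94). Since 170 and 94 are distinct squarefree integers > 1, their product 15980 is not a perfect square, so √94 ∉ Q(√170). By the tower law [K:Q] = [Q(√170,√94):Q(√170)] · [Q(√170):Q] = 2 · 2 = 4.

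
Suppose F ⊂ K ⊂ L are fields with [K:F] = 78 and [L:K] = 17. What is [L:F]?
[L:F] = 1326

The tower law says that for any tower of field extensions F ⊂ K ⊂ L with finite degrees, [L:F] = [L:K] · [K:F]. Here this gives [L:F] = 17 · 78 = 1326.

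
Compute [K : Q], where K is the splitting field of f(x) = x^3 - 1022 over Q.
[K : Q] = 6

The roots of x^3 - 1022 are ∛1022, ω∛1022, ω^2∛1022 where ω = e^(2πi/3) is a primitive cube root of unity, so K = Q(∛1022, ω). Now [Q(∛1022):Q] = 3 (since 1022 is not a perfect cube, x^3 - 1022 is irreducible) and [Q(ω):Q] = 2. Both 2 and 3 divide [K:Q], and [K:Q] ≤ 3·2 = 6, so [K:Q] = 6. (Equivalently: Q(∛1022) ⊂ R but ω ∉ R, so [K : Q(∛1022)] = 2.)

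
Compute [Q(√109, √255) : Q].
[Q(√109, √255) : Q] = 4

[Q(√109):Q] = 2 (min poly x^2 - 109, irreducible since 109 is squarefree > 1). For the top step, suppose √255 ∈ Q(√109), say √255 = c + d√109 with c, d ∈ Q. Squaring: 255 = c^2 + 109d^2 + 2cd√109. Since √109 ∉ Q this forces 2cd = 0. If d = 0 then √255 = c ∈ Q, contradicting 255 squarefree > 1. If c = 0 then 255 = 109d^2, so 109·255 = (109d)^2 is a perfect square in Q — but 109·255 = 27795 is not a perfect square (since 109 and 255 are distinct squarefree integers). Contradiction. Hence √255 ∉ Q(√109), so x^2 - 255 stays irreducible over Q(√109) and [Q(√109, √255) : Q(√109)] = 2. By the tower law, [Q(√109, √255) : Q] = 2 · 2 = 4.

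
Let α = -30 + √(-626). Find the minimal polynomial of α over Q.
m_α(x) = x^2 + 60x + 1526

From α + 30 = √(-626), squaring gives (α + 30)^2 = -626, i.e. α^2 + 60α + 900 = -626, so α^2 + 60α + 1526 = 0. The discriminant of x^2 + 60x + 1526 is (60)^2 - 4·(1526) = 3600 - 6104 = -2504, and 4·(-626) is not a perfect square in Q since -626 is squarefree and ≠ 1. Hence x^2 + 60x + 1526 is irreducible over Q and is the minimal polynomial of α.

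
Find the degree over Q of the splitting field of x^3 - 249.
[K : Q] = 6

The roots of x^3 - 249 are ∛249, ω∛249, ω^2∛249 where ω = e^(2πi/3) is a primitive cube root of unity, so K = Q(∛249, ω). Now [Q(∛249):Q] = 3 (since 249 is not a perfect cube, x^3 - 249 is irreducible) and [Q(ω):Q] = 2. Both 2 and 3 divide [K:Q], and [K:Q] ≤ 3·2 = 6, so [K:Q] = 6. (Equivalently: Q(∛249) ⊂ R but ω ∉ R, so [K : Q(∛249)] = 2.)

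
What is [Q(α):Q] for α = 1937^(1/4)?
[Q(α):Q] = 4

α is a root of x^4 - 1937. By Eisenstein's criterion at the prime p = 13 (which divides the constant term 1937 but p^2 = 169 does not, since 1937 is squarefree), x^4 - 1937 is irreducible over Q. Hence [Q(α):Q] = 4.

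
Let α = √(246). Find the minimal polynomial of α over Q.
m_α(x) = x^2 - 246

α satisfies α^2 - 246 = 0, so x^2 - 246 annihilates α. Since d = 246 is squarefree and ≠ 1, it is not a perfect square in Q, so x^2 - 246 has no rational root and is therefore irreducible over Q (a degree-2 polynomial over a field is irreducible iff it has no root). Hence m_α(x) = x^2 - 246.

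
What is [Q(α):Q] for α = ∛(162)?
[Q(α):Q] = 3

The minimal polynomial of α is x^3 - 162, irreducible over Q since 162 is not a perfect cube (so x^3 - 162 has no rational root). Hence [Q(α):Q] = deg(m_α) = 3.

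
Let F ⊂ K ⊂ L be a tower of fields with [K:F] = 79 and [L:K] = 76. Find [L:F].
[L:F] = 6004

The tower law says that for any tower of field extensions F ⊂ K ⊂ L with finite degrees, [L:F] = [L:K] · [K:F]. Here this gives [L:F] = 76 · 79 = 6004.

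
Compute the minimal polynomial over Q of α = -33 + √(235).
m_α(x) = x^2 + 66x + 854

From α + 33 = √(235), squaring gives (α + 33)^2 = 235, i.e. α^2 + 66α + 1089 = 235, so α^2 + 66α + 854 = 0. The discriminant of x^2 + 66x + 854 is (66)^2 - 4·(854) = 4356 - 3416 = 940, and 4·(235) is not a perfect square in Q since 235 is squarefree and ≠ 1. Hence x^2 + 66x + 854 is irreducible over Q and is the minimal polynomial of α.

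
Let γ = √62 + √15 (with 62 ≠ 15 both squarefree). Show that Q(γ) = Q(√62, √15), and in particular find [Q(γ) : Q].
[Q(γ) : Q] = 4 (equivalently, Q(γ) = Q(√62, √15))

Obviously Q(γ) ⊆ Q(√62, √15), and [Q(√62, √15):Q] = 4 (since 62, 15 are distinct squarefree integers > 1 with 930 not a perfect square). To show equality we compute the minimal polynomial of γ. From γ = √62 + √15: γ^2 = 62 + 2√(930) + 15 = 77 + 2√(930), so γ^2 - 77 = 2√(930); squaring, (γ^2 - 77)^2 = 4·930, i.e. γ^4 - 154γ^2 + 5929 - 3720 = 0, i.e. γ^4 - 154γ^2 + 2209 = 0. So γ is a root of x^4 - 154x^2 + 2209. This polynomial is irreducible over Q: it has no rational root (each ±√62 ± √15 is irrational), and any factorization into two quadratics over Q would force √(930) ∈ Q (pairing opposite roots) or √62, √15 ∈ Q (other pairings), all impossible. Hence [Q(γ):Q] = 4 = [Q(√62, √15):Q], so Q(γ) = Q(√62, √15).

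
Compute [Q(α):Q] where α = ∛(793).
[Q(α):Q] = 3

The minimal polynomial of α is x^3 - 793, irreducible over Q since 793 is not a perfect cube (so x^3 - 793 has no rational root). Hence [Q(α):Q] = deg(m_α) = 3.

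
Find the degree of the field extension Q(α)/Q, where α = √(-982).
[Q(α):Q] = 2

[Q(α):Q] equals the degree of the minimal polynomial of α. Here α^2 = -982 and x^2 + 982 is irreducible (d = -982 is squarefree, ≠ 1, hence not a square), so deg(m_α) = 2. Thus [Q(α):Q] = 2.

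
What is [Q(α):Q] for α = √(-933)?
[Q(α):Q] = 2

[Q(α):Q] equals the degree of the minimal polynomial of α. Here α^2 = -933 and x^2 + 933 is irreducible (d = -933 is squarefree, ≠ 1, hence not a square), so deg(m_α) = 2. Thus [Q(α):Q] = 2.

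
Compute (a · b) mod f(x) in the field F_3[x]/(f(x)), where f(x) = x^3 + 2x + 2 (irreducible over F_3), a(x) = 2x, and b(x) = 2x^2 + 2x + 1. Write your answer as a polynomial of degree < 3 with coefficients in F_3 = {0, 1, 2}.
a · b ≡ x^2 + 1 (mod f(x))

Multiply in F_3[x]: a(x)·b(x) = (2x)·(2x^2 + 2x + 1) = x^3 + x^2 + 2x. This has degree ≥ 3, so divide by f(x) over F_3: x^3 + x^2 + 2x = (1)·(x^3 + 2x + 2) + (x^2 + 1). Hence a·b ≡ x^2 + 1 (mod f). (F_3[x]/(f) is a field with 3^3 = 27 elements since f is irreducible of degree 3.)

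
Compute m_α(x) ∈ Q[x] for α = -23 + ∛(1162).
m_α(x) = x^3 + 69x^2 + 1587x + 11005

Set β = α + 23 = ∛(1162), so β^3 = 1162. Then (α + 23)^3 - 1162 = 0, i.e. α is a root of g(x) = (x + 23)^3 - 1162 = x^3 + 69x^2 + 1587x + 11005. Since g(x) = h(x + 23) where h(x) = x^3 - 1162, and h is irreducible over Q (because 1162 is not a perfect cube, so h has no rational root, and a monic cubic with no rational root is irreducible), g is also irreducible (irreducibility is preserved under the substitution x → x + 23). Hence m_α(x) = x^3 + 69x^2 + 1587x + 11005.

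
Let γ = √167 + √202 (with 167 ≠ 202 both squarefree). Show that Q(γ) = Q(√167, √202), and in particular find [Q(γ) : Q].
[Q(γ) : Q] = 4 (equivalently, Q(γ) = Q(√167, √202))

Obviously Q(γ) ⊆ Q(√167, √202), and [Q(√167, √202):Q] = 4 (since 167, 202 are distinct squarefree integers > 1 with 33734 not a perfect square). To show equality we compute the minimal polynomial of γ. From γ = √167 + √202: γ^2 = 167 + 2√(33734) + 202 = 369 + 2√(33734), so γ^2 - 369 = 2√(33734); squaring, (γ^2 - 369)^2 = 4·33734, i.e. γ^4 - 738γ^2 + 136161 - 134936 = 0, i.e. γ^4 - 738γ^2 + 1225 = 0. So γ is a root of x^4 - 738x^2 + 1225. This polynomial is irreducible over Q: it has no rational root (each ±√167 ± √202 is irrational), and any factorization into two quadratics over Q would force √(33734) ∈ Q (pairing opposite roots) or √167, √202 ∈ Q (other pairings), all impossible. Hence [Q(γ):Q] = 4 = [Q(√167, √202):Q], so Q(γ) = Q(√167, √202).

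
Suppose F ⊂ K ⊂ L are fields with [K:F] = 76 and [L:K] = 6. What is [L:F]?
[L:F] = 456

The tower law says that for any tower of field extensions F ⊂ K ⊂ L with finite degrees, [L:F] = [L:K] · [K:F]. Here this gives [L:F] = 6 · 76 = 456.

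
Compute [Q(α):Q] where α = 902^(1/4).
[Q(α):Q] = 4

α is a root of x^4 - 902. By Eisenstein's criterion at the prime p = 2 (which divides the constant term 902 but p^2 = 4 does not, since 902 is squarefree), x^4 - 902 is irreducible over Q. Hence [Q(α):Q] = 4.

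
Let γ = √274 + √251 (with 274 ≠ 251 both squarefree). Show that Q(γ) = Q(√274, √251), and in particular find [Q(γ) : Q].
[Q(γ) : Q] = 4 (equivalently, Q(γ) = Q(√274, √251))

Obviously Q(γ) ⊆ Q(√274, √251), and [Q(√274, √251):Q] = 4 (since 274, 251 are distinct squarefree integers > 1 with 68774 not a perfect square). To show equality we compute the minimal polynomial of γ. From γ = √274 + √251: γ^2 = 274 + 2√(68774) + 251 = 525 + 2√(68774), so γ^2 - 525 = 2√(68774); squaring, (γ^2 - 525)^2 = 4·68774, i.e. γ^4 - 1050γ^2 + 275625 - 275096 = 0, i.e. γ^4 - 1050γ^2 + 529 = 0. So γ is a root of x^4 - 1050x^2 + 529. This polynomial is irreducible over Q: it has no rational root (each ±√274 ± √251 is irrational), and any factorization into two quadratics over Q would force √(68774) ∈ Q (pairing opposite roots) or √274, √251 ∈ Q (other pairings), all impossible. Hence [Q(γ):Q] = 4 = [Q(√274, √251):Q], so Q(γ) = Q(√274, √251).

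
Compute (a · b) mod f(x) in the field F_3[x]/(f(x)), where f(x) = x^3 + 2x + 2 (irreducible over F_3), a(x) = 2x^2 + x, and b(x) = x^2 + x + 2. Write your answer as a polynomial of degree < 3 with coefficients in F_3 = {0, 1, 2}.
a · b ≡ x^2 + x (mod f(x))

Multiply in F_3[x]: a(x)·b(x) = (2x^2 + x)·(x^2 + x + 2) = 2x^4 + 2x^2 + 2x. This has degree ≥ 3, so divide by f(x) over F_3: 2x^4 + 2x^2 + 2x = (2x)·(x^3 + 2x + 2) + (x^2 + x). Hence a·b ≡ x^2 + x (mod f). (F_3[x]/(f) is a field with 3^3 = 27 elements since f is irreducible of degree 3.)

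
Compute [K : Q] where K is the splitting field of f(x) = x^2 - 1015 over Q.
[K : Q] = 2

f(x) = x^2 - 1015 factors as (x - √1015)(x + √1015). The splitting field is K = Q(√1015). Since 1015 is squarefree and > 1, it is not a perfect square, so x^2 - 1015 is irreducible over Q and [Q(√1015) : Q] = 2. Hence [K : Q] = 2.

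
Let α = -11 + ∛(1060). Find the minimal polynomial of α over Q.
m_α(x) = x^3 + 33x^2 + 363x + 271

Set β = α + 11 = ∛(1060), so β^3 = 1060. Then (α + 11)^3 - 1060 = 0, i.e. α is a root of g(x) = (x + 11)^3 - 1060 = x^3 + 33x^2 + 363x + 271. Since g(x) = h(x + 11) where h(x) = x^3 - 1060, and h is irreducible over Q (because 1060 is not a perfect cube, so h has no rational root, and a monic cubic with no rational root is irreducible), g is also irreducible (irreducibility is preserved under the substitution x → x + 11). Hence m_α(x) = x^3 + 33x^2 + 363x + 271.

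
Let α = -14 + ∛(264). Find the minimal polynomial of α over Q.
m_α(x) = x^3 + 42x^2 + 588x + 2480

Set β = α + 14 = ∛(264), so β^3 = 264. Then (α + 14)^3 - 264 = 0, i.e. α is a root of g(x) = (x + 14)^3 - 264 = x^3 + 42x^2 + 588x + 2480. Since g(x) = h(x + 14) where h(x) = x^3 - 264, and h is irreducible over Q (because 264 is not a perfect cube, so h has no rational root, and a monic cubic with no rational root is irreducible), g is also irreducible (irreducibility is preserved under the substitution x → x + 14). Hence m_α(x) = x^3 + 42x^2 + 588x + 2480.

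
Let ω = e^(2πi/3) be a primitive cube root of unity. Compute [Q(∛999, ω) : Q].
[Q(∛999, ω) : Q] = 6

[Q(∛999):Q] = 3 (min poly x^3 - 999, irreducible since 999 is not a perfect cube). [Q(ω):Q] = 2 (min poly x^2 + x + 1). Since Q(∛999) ⊂ R and ω ∉ R, we have ω ∉ Q(∛999), so x^2 + x + 1 remains irreducible over Q(∛999) and [Q(∛999, ω) : Q(∛999)] = 2. By the tower law, [Q(∛999, ω) : Q] = 3 · 2 = 6. (In fact Q(∛999, ω) is the splitting field of x^3 - 999 over Q.)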